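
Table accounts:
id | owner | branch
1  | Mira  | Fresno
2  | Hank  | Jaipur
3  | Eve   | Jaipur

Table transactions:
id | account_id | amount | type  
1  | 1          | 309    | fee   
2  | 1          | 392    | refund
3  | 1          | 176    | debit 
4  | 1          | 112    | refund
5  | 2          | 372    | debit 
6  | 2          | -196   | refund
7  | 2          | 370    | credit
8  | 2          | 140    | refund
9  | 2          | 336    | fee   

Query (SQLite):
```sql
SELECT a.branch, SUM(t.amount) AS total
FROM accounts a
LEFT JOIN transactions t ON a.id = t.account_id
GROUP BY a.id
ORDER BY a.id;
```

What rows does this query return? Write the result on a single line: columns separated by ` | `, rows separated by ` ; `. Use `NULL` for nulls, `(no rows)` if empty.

Fresno | 989 ; Jaipur | 1022 ; Jaipur | NULL

LEFT JOIN keeps every accounts row; unmatched ones get NULL for transactions columns.
Group by accounts.id and compute SUM(t.amount). SUM over an all-NULL group is NULL.
  1: ids {1, 2, 3, 4} → SUM(t.amount)=989
  2: ids {5, 6, 7, 8, 9} → SUM(t.amount)=1022
  3: ids {—} → SUM(t.amount)=NULL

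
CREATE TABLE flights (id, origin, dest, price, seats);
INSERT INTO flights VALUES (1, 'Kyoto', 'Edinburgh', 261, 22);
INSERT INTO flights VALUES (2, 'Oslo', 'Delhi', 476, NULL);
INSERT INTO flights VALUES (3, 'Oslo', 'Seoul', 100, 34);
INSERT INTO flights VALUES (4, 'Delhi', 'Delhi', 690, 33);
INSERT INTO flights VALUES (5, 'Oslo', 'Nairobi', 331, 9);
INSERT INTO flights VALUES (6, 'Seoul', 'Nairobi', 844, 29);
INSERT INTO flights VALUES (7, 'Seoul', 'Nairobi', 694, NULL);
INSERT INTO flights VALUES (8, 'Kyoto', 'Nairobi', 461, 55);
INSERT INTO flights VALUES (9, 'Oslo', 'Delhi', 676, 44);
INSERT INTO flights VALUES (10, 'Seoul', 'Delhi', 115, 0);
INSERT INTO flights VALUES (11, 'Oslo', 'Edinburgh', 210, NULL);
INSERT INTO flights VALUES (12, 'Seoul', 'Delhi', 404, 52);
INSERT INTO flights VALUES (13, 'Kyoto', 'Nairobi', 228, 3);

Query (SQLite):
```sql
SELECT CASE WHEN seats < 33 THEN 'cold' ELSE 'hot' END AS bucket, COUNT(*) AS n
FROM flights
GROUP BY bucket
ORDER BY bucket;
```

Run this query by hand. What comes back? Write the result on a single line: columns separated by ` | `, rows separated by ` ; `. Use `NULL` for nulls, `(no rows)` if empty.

Bucket rows by seats < 33 → 'cold' else 'hot'; count each bucket.
NULL < 33 is unknown, so NULL seats falls into ELSE → 'hot'.

cold | 5 ; hot | 8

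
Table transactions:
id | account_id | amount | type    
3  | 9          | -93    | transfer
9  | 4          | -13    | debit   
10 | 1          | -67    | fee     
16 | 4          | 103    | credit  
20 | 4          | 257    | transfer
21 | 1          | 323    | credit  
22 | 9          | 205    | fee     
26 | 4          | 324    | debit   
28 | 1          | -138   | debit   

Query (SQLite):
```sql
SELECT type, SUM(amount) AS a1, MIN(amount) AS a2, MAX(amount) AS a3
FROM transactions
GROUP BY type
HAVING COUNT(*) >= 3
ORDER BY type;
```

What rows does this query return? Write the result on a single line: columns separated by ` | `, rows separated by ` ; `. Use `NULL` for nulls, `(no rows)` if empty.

Group transactions by type.
Per group compute: SUM(amount), MIN(amount), MAX(amount).
HAVING: drop groups with fewer than 3 rows.
  credit: ids {16, 21} → SUM(amount)=426, MIN(amount)=103, MAX(amount)=323
  debit: ids {9, 26, 28} → SUM(amount)=173, MIN(amount)=-138, MAX(amount)=324
  fee: ids {10, 22} → SUM(amount)=138, MIN(amount)=-67, MAX(amount)=205
  transfer: ids {3, 20} → SUM(amount)=164, MIN(amount)=-93, MAX(amount)=257

debit | 173 | -138 | 324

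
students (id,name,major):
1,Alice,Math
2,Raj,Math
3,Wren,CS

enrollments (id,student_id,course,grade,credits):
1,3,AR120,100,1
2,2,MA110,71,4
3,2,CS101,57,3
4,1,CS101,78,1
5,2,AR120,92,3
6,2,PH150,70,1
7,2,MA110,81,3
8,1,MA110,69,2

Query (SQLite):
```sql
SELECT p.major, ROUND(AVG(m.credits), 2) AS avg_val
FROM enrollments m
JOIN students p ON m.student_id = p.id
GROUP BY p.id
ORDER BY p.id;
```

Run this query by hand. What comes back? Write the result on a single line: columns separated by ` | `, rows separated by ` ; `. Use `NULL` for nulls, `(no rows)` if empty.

Join each enrollments row to its students via student_id.
Group joined rows by students.id; compute ROUND(AVG(m.credits), 2) per group.
  1: ids {4, 8} → ROUND(AVG(m.credits), 2)=1.5
  2: ids {2, 3, 5, 6, 7} → ROUND(AVG(m.credits), 2)=2.8
  3: ids {1} → ROUND(AVG(m.credits), 2)=1

Math | 1.5 ; Math | 2.8 ; CS | 1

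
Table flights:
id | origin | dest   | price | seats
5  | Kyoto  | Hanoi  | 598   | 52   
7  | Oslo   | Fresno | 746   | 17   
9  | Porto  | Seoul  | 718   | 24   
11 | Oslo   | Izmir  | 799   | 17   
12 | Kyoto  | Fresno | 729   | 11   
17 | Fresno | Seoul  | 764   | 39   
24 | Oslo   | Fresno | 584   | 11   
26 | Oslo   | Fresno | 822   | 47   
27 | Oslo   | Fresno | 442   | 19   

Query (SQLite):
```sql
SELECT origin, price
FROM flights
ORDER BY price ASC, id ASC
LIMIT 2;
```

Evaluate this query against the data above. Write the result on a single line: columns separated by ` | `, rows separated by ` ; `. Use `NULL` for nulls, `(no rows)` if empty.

Oslo | 442 ; Oslo | 584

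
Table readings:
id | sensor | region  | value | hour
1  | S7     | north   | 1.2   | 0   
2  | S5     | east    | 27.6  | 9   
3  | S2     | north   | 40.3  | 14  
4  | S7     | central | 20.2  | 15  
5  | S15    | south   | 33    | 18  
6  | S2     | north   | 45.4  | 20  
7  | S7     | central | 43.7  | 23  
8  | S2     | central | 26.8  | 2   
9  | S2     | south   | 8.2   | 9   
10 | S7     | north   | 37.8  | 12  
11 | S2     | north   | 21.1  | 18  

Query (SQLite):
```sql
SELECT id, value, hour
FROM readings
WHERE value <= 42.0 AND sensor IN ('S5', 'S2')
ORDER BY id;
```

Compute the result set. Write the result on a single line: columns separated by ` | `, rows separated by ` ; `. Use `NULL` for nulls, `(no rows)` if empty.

value <= 42.0: ids {1, 2, 3, 4, 5, 8, 9, 10, 11}
sensor IN ('S5', 'S2'): ids {2, 3, 6, 8, 9, 11}
Combine with AND.

2 | 27.6 | 9 ; 3 | 40.3 | 14 ; 8 | 26.8 | 2 ; 9 | 8.2 | 9 ; 11 | 21.1 | 18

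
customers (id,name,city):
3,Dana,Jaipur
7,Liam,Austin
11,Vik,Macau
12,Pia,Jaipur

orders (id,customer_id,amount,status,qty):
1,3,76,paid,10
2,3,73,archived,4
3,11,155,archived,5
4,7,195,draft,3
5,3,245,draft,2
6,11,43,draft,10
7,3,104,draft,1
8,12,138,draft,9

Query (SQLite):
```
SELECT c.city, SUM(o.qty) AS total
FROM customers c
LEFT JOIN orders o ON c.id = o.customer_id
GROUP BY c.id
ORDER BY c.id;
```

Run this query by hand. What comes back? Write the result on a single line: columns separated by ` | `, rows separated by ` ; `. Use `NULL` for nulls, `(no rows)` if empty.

Jaipur | 17 ; Austin | 3 ; Macau | 15 ; Jaipur | 9

LEFT JOIN keeps every customers row; unmatched ones get NULL for orders columns.
Group by customers.id and compute SUM(o.qty). SUM over an all-NULL group is NULL.
  3: ids {1, 2, 5, 7} → SUM(o.qty)=17
  7: ids {4} → SUM(o.qty)=3
  11: ids {3, 6} → SUM(o.qty)=15
  12: ids {8} → SUM(o.qty)=9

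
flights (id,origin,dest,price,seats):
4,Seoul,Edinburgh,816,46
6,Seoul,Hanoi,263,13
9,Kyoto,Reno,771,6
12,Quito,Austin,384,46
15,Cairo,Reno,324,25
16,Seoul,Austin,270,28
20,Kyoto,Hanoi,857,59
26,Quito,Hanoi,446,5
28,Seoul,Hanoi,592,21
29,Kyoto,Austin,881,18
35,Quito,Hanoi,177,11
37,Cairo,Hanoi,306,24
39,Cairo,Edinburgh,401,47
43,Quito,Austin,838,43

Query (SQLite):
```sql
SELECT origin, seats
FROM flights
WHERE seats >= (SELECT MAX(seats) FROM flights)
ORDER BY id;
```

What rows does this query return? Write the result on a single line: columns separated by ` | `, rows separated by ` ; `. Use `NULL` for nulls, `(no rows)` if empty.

Scalar subquery: MAX(seats) over all flights rows = 59.
Keep rows where seats >= that value.

Kyoto | 59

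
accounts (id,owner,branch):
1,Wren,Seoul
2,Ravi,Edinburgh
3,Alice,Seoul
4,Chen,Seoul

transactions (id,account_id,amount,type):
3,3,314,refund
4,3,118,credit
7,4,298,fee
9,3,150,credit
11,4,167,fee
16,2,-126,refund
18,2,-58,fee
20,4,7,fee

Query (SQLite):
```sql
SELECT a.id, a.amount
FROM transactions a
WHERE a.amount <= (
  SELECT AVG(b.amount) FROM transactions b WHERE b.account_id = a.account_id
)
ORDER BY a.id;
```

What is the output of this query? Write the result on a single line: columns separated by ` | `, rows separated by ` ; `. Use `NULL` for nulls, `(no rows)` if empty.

4 | 118 ; 9 | 150 ; 16 | -126 ; 20 | 7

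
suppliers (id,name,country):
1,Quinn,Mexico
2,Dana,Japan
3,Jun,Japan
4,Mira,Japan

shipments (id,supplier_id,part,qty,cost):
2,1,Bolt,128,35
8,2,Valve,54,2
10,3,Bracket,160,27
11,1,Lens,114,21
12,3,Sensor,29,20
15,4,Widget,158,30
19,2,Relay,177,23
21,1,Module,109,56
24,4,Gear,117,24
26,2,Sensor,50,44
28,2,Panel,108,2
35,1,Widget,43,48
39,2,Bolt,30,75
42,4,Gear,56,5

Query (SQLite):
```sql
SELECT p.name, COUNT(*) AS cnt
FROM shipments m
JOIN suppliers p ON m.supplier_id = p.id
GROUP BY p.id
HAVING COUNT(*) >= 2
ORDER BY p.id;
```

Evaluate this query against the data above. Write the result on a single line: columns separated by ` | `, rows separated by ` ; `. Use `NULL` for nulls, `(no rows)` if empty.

Quinn | 4 ; Dana | 5 ; Jun | 2 ; Mira | 3

Join each shipments row to its suppliers via supplier_id.
Group joined rows by suppliers.id; compute COUNT(*) per group.
HAVING: keep groups with count ≥ 2.
  1: ids {2, 11, 21, 35} → COUNT(*)=4
  2: ids {8, 19, 26, 28, 39} → COUNT(*)=5
  3: ids {10, 12} → COUNT(*)=2
  4: ids {15, 24, 42} → COUNT(*)=3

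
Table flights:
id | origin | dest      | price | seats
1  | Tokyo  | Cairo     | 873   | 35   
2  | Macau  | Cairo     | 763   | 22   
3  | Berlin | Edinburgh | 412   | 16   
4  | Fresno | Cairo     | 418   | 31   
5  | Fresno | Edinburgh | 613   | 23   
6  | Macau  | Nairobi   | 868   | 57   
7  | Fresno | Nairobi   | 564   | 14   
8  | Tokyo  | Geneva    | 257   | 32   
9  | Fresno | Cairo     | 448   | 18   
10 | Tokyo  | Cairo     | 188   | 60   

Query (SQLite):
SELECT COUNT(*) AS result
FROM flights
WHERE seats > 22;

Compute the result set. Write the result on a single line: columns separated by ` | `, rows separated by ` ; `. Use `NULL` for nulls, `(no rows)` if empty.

Rows where seats > 22 → seats values: [35, 31, 23, 57, 32, 60].
COUNT(*) counts rows → 6.

6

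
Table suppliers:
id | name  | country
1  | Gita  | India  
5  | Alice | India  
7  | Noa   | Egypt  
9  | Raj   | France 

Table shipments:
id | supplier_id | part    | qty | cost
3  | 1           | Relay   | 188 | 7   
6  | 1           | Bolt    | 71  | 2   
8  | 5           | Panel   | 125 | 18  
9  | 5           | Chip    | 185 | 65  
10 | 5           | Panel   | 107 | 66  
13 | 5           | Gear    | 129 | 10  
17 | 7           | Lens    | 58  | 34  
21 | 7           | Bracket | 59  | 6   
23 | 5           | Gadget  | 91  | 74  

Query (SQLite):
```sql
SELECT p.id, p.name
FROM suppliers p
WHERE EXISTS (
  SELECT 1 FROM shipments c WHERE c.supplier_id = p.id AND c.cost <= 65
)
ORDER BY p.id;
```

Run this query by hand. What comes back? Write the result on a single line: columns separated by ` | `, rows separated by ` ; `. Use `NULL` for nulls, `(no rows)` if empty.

For each suppliers row, check whether any shipments with matching supplier_id has cost <= 65.
Keep rows where that is true.

1 | Gita ; 5 | Alice ; 7 | Noa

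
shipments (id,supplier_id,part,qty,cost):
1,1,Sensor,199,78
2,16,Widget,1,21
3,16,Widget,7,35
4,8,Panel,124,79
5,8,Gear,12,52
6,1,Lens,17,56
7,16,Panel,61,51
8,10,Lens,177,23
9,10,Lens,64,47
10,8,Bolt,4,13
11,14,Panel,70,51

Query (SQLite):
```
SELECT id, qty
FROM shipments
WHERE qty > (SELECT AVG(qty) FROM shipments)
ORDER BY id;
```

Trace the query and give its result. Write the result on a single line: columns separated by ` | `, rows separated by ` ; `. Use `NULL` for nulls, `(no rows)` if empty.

Scalar subquery: AVG(qty) over all shipments rows = 66.909091 (≈; comparison uses full precision).
Keep rows where qty > that value.

1 | 199 ; 4 | 124 ; 8 | 177 ; 11 | 70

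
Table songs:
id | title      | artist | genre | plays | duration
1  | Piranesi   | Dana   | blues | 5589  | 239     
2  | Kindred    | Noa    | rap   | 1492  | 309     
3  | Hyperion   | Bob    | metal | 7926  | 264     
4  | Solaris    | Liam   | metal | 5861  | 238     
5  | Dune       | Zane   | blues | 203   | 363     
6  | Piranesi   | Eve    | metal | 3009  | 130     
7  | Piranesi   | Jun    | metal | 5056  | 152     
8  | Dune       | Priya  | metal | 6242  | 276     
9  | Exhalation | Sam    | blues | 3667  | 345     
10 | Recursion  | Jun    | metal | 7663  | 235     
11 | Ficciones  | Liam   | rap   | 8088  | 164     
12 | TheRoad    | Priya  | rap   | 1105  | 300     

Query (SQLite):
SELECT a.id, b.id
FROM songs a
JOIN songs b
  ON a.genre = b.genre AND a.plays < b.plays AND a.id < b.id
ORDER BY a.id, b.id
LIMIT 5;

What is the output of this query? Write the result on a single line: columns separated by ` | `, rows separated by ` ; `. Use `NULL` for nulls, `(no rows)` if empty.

2 | 11 ; 4 | 8 ; 4 | 10 ; 5 | 9 ; 6 | 7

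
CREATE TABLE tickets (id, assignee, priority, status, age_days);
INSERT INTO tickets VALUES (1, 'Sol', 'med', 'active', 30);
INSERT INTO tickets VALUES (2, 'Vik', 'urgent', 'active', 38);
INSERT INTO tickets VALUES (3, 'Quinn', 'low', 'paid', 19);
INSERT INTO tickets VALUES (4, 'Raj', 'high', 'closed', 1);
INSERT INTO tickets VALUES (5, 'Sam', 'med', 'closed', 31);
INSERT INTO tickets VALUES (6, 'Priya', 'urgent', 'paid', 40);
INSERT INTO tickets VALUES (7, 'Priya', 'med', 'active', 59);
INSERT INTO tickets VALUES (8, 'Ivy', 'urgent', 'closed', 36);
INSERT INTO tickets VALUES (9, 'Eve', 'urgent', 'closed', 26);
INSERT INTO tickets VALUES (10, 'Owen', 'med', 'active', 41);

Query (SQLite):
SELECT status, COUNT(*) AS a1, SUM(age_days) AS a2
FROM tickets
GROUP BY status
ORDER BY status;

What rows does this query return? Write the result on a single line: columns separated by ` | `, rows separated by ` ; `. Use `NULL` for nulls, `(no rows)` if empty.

active | 4 | 168 ; closed | 4 | 94 ; paid | 2 | 59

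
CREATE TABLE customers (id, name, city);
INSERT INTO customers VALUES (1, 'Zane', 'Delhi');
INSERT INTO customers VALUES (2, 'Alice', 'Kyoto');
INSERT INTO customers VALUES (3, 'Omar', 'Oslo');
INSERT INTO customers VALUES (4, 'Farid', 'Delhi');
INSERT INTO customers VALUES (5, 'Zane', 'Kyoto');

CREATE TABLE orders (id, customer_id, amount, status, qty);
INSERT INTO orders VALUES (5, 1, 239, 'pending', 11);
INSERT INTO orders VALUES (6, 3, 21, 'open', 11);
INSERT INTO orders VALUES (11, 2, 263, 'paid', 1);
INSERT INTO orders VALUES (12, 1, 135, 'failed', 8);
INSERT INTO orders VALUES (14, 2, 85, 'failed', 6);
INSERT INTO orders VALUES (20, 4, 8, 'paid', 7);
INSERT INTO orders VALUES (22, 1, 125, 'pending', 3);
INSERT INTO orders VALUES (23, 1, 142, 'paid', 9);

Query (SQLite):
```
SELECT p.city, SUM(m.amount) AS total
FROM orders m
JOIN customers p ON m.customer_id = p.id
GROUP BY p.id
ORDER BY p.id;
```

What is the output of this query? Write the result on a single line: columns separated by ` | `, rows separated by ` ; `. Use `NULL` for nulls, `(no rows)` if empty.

Delhi | 641 ; Kyoto | 348 ; Oslo | 21 ; Delhi | 8

Join each orders row to its customers via customer_id.
Group joined rows by customers.id; compute SUM(m.amount) per group.
  1: ids {5, 12, 22, 23} → SUM(m.amount)=641
  2: ids {11, 14} → SUM(m.amount)=348
  3: ids {6} → SUM(m.amount)=21
  4: ids {20} → SUM(m.amount)=8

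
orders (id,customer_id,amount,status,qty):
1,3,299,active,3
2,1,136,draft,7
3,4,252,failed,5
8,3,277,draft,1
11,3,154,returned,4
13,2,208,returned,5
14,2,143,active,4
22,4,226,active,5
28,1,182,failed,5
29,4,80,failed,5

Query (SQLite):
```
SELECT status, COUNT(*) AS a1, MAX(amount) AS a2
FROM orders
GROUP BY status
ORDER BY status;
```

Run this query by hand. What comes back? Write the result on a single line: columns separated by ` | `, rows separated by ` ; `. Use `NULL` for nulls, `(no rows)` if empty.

Group orders by status.
Per group compute: COUNT(*), MAX(amount).
  active: ids {1, 14, 22} → COUNT(*)=3, MAX(amount)=299
  draft: ids {2, 8} → COUNT(*)=2, MAX(amount)=277
  failed: ids {3, 28, 29} → COUNT(*)=3, MAX(amount)=252
  returned: ids {11, 13} → COUNT(*)=2, MAX(amount)=208

active | 3 | 299 ; draft | 2 | 277 ; failed | 3 | 252 ; returned | 2 | 208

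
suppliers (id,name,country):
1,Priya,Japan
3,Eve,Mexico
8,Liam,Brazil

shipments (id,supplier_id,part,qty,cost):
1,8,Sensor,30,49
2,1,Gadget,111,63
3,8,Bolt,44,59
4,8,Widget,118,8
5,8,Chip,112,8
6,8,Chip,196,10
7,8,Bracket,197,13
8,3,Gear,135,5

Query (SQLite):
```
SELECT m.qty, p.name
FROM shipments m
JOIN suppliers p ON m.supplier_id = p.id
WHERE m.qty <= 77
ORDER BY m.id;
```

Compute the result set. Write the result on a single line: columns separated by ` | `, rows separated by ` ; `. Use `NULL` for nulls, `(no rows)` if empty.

Each shipments row matches the suppliers row where supplier_id = suppliers.id.
Then keep rows with m.qty <= 77.

30 | Liam ; 44 | Liam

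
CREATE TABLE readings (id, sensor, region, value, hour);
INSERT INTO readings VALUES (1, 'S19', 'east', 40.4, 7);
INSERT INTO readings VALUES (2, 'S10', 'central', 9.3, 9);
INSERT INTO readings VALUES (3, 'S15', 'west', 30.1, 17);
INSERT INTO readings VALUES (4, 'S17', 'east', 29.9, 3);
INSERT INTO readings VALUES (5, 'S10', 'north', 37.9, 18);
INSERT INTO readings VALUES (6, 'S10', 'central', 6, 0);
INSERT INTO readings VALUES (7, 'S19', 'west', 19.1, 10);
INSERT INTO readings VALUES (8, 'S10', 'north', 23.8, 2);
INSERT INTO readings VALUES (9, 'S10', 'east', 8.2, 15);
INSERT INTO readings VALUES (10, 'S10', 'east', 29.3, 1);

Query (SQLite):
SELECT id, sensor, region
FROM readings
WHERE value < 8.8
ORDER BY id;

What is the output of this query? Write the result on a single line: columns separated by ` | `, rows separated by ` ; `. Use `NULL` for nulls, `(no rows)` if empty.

6 | S10 | central ; 9 | S10 | east

value < 8.8: ids {6, 9}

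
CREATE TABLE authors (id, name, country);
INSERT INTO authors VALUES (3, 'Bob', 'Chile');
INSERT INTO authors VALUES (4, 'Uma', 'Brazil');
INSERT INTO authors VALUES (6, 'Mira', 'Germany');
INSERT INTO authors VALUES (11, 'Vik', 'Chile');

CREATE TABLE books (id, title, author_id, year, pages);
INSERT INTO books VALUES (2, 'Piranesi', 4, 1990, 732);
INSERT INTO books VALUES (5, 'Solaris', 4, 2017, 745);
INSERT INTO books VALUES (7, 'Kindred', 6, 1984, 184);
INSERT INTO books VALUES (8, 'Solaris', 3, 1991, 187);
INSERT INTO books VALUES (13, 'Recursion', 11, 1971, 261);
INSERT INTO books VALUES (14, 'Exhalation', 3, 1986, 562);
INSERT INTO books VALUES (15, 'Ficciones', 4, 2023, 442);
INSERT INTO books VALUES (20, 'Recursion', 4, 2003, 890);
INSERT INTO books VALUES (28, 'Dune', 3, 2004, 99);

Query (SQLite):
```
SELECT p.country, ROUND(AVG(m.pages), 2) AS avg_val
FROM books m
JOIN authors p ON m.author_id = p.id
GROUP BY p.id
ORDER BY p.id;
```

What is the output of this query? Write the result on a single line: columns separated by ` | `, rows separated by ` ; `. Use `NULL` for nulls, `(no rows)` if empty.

Chile | 282.67 ; Brazil | 702.25 ; Germany | 184 ; Chile | 261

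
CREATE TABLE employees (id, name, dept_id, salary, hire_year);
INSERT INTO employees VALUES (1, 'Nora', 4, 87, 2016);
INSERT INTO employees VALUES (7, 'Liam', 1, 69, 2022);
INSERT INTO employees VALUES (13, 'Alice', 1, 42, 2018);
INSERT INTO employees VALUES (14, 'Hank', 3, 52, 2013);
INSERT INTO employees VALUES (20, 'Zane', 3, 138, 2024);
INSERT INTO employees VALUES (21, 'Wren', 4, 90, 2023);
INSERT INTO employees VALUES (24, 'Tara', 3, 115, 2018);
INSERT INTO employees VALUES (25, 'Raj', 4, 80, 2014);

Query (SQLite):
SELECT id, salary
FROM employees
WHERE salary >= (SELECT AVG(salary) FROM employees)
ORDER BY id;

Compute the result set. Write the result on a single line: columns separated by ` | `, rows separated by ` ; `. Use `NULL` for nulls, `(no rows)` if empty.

1 | 87 ; 20 | 138 ; 21 | 90 ; 24 | 115

Scalar subquery: AVG(salary) over all employees rows = 84.125.
Keep rows where salary >= that value.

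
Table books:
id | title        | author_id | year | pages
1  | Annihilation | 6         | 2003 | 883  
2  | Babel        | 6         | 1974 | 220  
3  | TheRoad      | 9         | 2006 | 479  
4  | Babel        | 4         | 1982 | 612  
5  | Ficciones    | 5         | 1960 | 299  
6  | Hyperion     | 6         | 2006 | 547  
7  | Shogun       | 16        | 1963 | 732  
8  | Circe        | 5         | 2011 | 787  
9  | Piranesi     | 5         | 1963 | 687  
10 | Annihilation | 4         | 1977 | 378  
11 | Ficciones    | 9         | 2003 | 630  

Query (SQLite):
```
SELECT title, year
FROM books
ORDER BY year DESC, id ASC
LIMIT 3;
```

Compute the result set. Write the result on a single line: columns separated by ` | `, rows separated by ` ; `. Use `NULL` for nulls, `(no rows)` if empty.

Circe | 2011 ; TheRoad | 2006 ; Hyperion | 2006

Sort by year desc, tiebreak id asc: (2011, id=8), (2006, id=3), (2006, id=6), (2003, id=1), (2003, id=11), (1982, id=4) …. Take first 3.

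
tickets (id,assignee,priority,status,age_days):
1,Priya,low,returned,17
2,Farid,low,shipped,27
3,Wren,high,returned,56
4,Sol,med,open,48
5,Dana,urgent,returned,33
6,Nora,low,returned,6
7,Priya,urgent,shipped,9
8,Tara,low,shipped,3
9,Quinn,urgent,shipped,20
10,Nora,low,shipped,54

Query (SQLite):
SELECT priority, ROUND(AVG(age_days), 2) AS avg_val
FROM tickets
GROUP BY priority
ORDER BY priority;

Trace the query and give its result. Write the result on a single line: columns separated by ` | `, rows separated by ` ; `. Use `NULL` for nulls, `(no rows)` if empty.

Partition tickets by priority; compute ROUND(AVG(age_days), 2) within each group.
  high: ids {3} → ROUND(AVG(age_days), 2)=56
  low: ids {1, 2, 6, 8, 10} → ROUND(AVG(age_days), 2)=21.4
  med: ids {4} → ROUND(AVG(age_days), 2)=48
  urgent: ids {5, 7, 9} → ROUND(AVG(age_days), 2)=20.67

high | 56 ; low | 21.4 ; med | 48 ; urgent | 20.67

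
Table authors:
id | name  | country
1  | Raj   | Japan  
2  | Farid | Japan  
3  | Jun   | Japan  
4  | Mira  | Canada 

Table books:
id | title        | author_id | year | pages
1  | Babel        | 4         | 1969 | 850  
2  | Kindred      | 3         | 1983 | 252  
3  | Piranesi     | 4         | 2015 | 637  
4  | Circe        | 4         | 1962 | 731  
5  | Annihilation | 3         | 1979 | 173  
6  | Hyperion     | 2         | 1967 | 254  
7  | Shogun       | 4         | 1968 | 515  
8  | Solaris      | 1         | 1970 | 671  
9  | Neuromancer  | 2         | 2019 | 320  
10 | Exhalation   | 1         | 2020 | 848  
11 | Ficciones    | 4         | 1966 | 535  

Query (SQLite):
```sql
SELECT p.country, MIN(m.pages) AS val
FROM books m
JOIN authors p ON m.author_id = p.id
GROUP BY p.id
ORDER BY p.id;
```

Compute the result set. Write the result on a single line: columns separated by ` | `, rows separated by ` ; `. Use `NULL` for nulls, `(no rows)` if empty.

Join each books row to its authors via author_id.
Group joined rows by authors.id; compute MIN(m.pages) per group.
  1: ids {8, 10} → MIN(m.pages)=671
  2: ids {6, 9} → MIN(m.pages)=254
  3: ids {2, 5} → MIN(m.pages)=173
  4: ids {1, 3, 4, 7, 11} → MIN(m.pages)=515

Japan | 671 ; Japan | 254 ; Japan | 173 ; Canada | 515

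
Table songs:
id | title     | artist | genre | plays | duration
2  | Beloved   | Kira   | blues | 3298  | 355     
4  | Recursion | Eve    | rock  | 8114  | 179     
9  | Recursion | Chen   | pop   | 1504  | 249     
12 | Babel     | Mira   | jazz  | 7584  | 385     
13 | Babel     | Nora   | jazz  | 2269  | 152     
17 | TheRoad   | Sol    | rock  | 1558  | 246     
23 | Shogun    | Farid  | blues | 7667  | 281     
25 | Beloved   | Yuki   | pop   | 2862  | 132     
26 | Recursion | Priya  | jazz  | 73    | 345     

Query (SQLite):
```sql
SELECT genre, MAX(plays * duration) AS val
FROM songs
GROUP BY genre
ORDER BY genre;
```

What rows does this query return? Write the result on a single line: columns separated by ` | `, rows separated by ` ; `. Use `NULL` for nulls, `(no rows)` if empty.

blues | 2154427 ; jazz | 2919840 ; pop | 377784 ; rock | 1452406

For each row compute plays * duration.
Group by genre; take MAX of the expression per group.
  blues: ids {2, 23} → MAX(plays * duration)=2154427
  jazz: ids {12, 13, 26} → MAX(plays * duration)=2919840
  pop: ids {9, 25} → MAX(plays * duration)=377784
  rock: ids {4, 17} → MAX(plays * duration)=1452406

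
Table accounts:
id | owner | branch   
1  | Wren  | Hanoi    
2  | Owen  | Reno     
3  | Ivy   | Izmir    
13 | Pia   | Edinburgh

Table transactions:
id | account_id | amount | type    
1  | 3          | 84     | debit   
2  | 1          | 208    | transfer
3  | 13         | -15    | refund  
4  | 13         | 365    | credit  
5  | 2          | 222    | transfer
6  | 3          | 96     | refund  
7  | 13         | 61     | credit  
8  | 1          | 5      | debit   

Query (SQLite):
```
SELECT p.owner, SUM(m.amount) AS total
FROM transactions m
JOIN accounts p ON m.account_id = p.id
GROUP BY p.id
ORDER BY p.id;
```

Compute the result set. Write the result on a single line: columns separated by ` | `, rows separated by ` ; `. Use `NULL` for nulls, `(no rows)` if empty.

Join each transactions row to its accounts via account_id.
Group joined rows by accounts.id; compute SUM(m.amount) per group.
  1: ids {2, 8} → SUM(m.amount)=213
  2: ids {5} → SUM(m.amount)=222
  3: ids {1, 6} → SUM(m.amount)=180
  13: ids {3, 4, 7} → SUM(m.amount)=411

Wren | 213 ; Owen | 222 ; Ivy | 180 ; Pia | 411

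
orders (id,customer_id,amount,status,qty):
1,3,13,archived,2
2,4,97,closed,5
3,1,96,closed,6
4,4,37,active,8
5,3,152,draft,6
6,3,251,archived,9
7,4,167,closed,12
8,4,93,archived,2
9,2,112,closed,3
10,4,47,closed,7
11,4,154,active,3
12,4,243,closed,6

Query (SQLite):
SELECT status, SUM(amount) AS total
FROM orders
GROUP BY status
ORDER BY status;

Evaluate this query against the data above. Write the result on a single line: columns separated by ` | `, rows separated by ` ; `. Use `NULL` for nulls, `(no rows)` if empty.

active | 191 ; archived | 357 ; closed | 762 ; draft | 152

Partition orders by status; compute SUM(amount) within each group.
  active: ids {4, 11} → SUM(amount)=191
  archived: ids {1, 6, 8} → SUM(amount)=357
  closed: ids {2, 3, 7, 9, 10, 12} → SUM(amount)=762
  draft: ids {5} → SUM(amount)=152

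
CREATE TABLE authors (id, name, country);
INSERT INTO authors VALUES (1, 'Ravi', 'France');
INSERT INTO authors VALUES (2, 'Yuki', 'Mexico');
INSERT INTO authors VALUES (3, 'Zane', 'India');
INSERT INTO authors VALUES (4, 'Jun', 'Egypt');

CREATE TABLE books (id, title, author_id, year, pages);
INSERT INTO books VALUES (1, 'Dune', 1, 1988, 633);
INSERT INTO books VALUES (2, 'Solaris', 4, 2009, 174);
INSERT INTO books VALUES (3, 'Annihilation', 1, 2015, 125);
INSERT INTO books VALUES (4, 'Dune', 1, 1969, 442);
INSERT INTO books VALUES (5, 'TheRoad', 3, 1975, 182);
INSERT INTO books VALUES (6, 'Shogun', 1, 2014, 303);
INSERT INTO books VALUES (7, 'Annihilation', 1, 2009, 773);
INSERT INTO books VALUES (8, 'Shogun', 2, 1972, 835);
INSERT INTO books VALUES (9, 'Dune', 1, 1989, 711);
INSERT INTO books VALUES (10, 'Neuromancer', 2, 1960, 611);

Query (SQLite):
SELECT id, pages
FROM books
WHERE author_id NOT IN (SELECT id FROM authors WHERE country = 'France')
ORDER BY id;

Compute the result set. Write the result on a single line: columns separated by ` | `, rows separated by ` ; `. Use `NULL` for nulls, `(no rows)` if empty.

Inner query: authors.id where country = 'France'.
Outer: keep books rows whose author_id is not in that set.
Inner query → {1}

2 | 174 ; 5 | 182 ; 8 | 835 ; 10 | 611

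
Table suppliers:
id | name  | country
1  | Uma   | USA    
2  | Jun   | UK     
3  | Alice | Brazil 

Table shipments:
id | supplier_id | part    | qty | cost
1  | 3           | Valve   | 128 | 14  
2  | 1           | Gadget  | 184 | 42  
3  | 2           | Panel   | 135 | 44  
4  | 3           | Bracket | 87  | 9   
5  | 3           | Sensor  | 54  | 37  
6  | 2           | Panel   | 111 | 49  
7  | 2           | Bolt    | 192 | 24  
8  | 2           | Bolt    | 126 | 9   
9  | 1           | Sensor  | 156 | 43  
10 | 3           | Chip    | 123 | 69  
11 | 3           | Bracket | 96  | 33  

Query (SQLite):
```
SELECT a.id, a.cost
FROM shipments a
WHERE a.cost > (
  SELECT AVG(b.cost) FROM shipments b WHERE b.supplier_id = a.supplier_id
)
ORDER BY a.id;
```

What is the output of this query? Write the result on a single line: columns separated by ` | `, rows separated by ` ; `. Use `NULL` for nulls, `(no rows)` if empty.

For each shipments row a, compute AVG(cost) over rows sharing a.supplier_id.
Keep row a if a.cost > that per-group AVG.
  supplier_id=1: AVG(cost) = 42.5
  supplier_id=2: AVG(cost) = 31.5
  supplier_id=3: AVG(cost) = 32.4

3 | 44 ; 5 | 37 ; 6 | 49 ; 9 | 43 ; 10 | 69 ; 11 | 33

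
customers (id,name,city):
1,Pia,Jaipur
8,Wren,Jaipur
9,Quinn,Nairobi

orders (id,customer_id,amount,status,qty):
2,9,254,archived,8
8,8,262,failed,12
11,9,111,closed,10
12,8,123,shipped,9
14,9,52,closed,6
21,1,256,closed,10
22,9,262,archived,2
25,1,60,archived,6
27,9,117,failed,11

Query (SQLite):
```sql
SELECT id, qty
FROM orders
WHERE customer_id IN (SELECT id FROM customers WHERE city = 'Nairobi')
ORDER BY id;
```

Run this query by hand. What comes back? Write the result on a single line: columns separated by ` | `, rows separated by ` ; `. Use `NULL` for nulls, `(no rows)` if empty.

Inner query: customers.id where city = 'Nairobi'.
Outer: keep orders rows whose customer_id is in that set.
Inner query → {9}

2 | 8 ; 11 | 10 ; 14 | 6 ; 22 | 2 ; 27 | 11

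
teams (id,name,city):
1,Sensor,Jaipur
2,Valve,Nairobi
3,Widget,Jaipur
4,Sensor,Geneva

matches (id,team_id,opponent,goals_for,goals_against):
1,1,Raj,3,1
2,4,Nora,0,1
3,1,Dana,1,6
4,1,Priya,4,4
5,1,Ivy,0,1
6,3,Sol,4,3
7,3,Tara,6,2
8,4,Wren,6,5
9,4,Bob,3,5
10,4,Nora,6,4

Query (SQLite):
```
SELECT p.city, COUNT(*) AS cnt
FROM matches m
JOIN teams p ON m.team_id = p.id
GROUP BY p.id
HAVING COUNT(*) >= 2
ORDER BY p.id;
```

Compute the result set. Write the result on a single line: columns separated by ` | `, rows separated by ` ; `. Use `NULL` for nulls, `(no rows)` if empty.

Jaipur | 4 ; Jaipur | 2 ; Geneva | 4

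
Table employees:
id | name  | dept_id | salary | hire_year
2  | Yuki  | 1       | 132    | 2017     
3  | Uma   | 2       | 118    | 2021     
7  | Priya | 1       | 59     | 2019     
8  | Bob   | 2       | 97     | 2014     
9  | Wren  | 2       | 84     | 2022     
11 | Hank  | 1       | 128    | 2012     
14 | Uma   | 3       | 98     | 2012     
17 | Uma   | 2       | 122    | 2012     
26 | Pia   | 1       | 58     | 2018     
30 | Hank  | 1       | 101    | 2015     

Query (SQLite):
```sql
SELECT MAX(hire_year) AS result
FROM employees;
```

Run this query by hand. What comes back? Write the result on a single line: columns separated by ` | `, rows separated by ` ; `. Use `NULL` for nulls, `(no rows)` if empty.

All hire_year values: [2017, 2021, 2019, 2014, 2022, 2012, 2012, 2012, 2018, 2015].
MAX of non-NULL values = 2022.

2022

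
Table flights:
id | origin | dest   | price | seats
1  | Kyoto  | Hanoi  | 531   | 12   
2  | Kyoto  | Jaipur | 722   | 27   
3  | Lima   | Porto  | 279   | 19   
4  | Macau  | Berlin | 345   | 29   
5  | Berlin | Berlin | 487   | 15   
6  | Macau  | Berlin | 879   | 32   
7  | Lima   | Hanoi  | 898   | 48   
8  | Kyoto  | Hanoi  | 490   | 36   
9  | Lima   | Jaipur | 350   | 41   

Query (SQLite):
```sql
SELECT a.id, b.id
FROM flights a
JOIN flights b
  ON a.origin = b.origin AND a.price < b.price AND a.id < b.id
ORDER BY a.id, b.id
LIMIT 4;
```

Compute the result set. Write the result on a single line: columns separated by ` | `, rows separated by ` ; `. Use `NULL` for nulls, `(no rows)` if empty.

Pairs (a,b) with same origin, a.price < b.price, a.id < b.id.
origin groups: Berlin:{5} Kyoto:{1,2,8} Lima:{3,7,9} Macau:{4,6}
Ordered by (a.id, b.id); first 4.

1 | 2 ; 3 | 7 ; 3 | 9 ; 4 | 6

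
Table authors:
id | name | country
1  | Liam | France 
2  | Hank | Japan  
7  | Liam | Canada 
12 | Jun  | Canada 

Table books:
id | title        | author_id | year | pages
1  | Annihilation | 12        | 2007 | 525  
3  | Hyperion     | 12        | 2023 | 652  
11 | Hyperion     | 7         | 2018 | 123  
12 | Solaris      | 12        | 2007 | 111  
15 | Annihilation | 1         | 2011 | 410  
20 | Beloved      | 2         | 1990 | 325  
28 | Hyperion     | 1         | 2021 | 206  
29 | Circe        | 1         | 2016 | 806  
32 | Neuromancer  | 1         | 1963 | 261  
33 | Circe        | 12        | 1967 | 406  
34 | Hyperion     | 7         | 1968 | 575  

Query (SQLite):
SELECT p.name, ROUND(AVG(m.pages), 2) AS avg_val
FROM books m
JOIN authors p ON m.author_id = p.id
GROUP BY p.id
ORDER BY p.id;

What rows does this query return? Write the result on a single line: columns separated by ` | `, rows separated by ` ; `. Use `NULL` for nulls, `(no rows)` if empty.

Join each books row to its authors via author_id.
Group joined rows by authors.id; compute ROUND(AVG(m.pages), 2) per group.
  1: ids {15, 28, 29, 32} → ROUND(AVG(m.pages), 2)=420.75
  2: ids {20} → ROUND(AVG(m.pages), 2)=325
  7: ids {11, 34} → ROUND(AVG(m.pages), 2)=349
  12: ids {1, 3, 12, 33} → ROUND(AVG(m.pages), 2)=423.5

Liam | 420.75 ; Hank | 325 ; Liam | 349 ; Jun | 423.5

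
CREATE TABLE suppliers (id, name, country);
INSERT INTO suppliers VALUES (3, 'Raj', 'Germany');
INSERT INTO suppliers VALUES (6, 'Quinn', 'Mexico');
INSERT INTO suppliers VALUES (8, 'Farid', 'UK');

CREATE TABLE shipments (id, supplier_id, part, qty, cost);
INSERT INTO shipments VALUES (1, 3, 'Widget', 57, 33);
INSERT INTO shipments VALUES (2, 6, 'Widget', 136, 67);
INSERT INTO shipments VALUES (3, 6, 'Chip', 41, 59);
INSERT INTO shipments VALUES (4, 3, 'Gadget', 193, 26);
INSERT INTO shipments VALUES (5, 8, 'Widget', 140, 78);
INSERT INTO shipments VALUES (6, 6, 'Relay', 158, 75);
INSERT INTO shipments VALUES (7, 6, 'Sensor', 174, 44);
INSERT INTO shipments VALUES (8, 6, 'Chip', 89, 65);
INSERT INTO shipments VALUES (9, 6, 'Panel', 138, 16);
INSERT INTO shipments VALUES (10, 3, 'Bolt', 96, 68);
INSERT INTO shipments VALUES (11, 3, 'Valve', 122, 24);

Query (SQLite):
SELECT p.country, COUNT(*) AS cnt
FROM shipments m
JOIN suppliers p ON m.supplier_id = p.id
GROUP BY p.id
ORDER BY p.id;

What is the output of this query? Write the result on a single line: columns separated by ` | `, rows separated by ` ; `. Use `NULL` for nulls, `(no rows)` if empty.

Germany | 4 ; Mexico | 6 ; UK | 1

Join each shipments row to its suppliers via supplier_id.
Group joined rows by suppliers.id; compute COUNT(*) per group.
  3: ids {1, 4, 10, 11} → COUNT(*)=4
  6: ids {2, 3, 6, 7, 8, 9} → COUNT(*)=6
  8: ids {5} → COUNT(*)=1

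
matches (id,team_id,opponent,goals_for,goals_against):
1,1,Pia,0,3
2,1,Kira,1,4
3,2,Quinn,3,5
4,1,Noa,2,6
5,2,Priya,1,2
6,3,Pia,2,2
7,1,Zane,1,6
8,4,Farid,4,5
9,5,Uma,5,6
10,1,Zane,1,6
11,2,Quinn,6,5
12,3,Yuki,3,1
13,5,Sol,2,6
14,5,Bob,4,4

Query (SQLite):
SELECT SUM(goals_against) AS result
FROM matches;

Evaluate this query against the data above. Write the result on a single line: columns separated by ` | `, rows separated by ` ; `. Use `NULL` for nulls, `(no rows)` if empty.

61

All goals_against values: [3, 4, 5, 6, 2, 2, 6, 5, 6, 6, 5, 1, 6, 4].
SUM of non-NULL values = 61.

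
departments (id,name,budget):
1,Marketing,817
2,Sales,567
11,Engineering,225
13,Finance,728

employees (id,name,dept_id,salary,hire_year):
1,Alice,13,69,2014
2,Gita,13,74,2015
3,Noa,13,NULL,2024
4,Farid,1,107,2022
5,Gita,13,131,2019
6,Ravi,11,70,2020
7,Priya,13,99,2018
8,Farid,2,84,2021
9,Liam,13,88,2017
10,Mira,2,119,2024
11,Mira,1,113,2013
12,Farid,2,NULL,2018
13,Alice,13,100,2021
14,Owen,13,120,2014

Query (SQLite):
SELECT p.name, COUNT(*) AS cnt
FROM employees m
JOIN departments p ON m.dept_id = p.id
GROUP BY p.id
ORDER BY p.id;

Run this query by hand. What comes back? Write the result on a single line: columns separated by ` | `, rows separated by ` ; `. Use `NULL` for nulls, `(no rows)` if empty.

Marketing | 2 ; Sales | 3 ; Engineering | 1 ; Finance | 8

Join each employees row to its departments via dept_id.
Group joined rows by departments.id; compute COUNT(*) per group.
  1: ids {4, 11} → COUNT(*)=2
  2: ids {8, 10, 12} → COUNT(*)=3
  11: ids {6} → COUNT(*)=1
  13: ids {1, 2, 3, 5, 7, 9, 13, 14} → COUNT(*)=8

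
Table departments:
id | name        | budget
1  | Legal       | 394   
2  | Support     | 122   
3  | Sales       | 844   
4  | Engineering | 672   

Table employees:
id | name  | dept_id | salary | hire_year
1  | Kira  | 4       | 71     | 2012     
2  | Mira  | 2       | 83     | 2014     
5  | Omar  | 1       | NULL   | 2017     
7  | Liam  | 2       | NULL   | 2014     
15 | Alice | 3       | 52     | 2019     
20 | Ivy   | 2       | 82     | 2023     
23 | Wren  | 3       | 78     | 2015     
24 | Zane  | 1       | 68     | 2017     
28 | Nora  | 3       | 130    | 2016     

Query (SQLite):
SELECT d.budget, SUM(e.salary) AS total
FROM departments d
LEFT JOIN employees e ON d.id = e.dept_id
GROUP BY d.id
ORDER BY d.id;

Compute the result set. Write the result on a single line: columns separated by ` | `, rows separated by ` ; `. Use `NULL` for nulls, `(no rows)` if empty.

394 | 68 ; 122 | 165 ; 844 | 260 ; 672 | 71

LEFT JOIN keeps every departments row; unmatched ones get NULL for employees columns.
Group by departments.id and compute SUM(e.salary). SUM over an all-NULL group is NULL.
  1: ids {5, 24} → SUM(e.salary)=68
  2: ids {2, 7, 20} → SUM(e.salary)=165
  3: ids {15, 23, 28} → SUM(e.salary)=260
  4: ids {1} → SUM(e.salary)=71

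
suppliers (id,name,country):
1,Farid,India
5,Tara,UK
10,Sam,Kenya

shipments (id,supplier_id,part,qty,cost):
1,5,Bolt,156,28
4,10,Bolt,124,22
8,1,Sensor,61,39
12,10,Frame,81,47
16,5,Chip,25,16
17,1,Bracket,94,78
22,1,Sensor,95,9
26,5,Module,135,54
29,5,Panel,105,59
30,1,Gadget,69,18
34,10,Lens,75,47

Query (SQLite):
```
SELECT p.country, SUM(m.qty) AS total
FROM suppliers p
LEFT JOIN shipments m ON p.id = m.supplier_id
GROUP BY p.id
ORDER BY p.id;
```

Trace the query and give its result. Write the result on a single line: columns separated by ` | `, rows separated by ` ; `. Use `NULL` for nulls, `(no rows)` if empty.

LEFT JOIN keeps every suppliers row; unmatched ones get NULL for shipments columns.
Group by suppliers.id and compute SUM(m.qty). SUM over an all-NULL group is NULL.
  1: ids {8, 17, 22, 30} → SUM(m.qty)=319
  5: ids {1, 16, 26, 29} → SUM(m.qty)=421
  10: ids {4, 12, 34} → SUM(m.qty)=280

India | 319 ; UK | 421 ; Kenya | 280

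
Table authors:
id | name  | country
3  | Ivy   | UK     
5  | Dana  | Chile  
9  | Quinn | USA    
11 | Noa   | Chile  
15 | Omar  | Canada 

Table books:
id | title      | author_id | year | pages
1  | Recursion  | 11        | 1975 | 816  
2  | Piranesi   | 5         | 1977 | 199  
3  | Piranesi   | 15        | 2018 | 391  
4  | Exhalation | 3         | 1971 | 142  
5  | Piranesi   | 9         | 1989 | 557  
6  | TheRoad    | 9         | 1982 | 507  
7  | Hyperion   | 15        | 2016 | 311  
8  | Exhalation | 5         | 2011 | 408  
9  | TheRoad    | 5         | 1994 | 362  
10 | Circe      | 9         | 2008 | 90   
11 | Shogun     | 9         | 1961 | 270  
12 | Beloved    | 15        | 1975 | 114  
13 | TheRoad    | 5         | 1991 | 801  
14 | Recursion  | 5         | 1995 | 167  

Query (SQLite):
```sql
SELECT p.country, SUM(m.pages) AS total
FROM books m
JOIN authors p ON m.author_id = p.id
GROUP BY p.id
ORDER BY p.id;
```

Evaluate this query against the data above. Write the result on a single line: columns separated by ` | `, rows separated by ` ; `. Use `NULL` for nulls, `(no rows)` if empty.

UK | 142 ; Chile | 1937 ; USA | 1424 ; Chile | 816 ; Canada | 816

Join each books row to its authors via author_id.
Group joined rows by authors.id; compute SUM(m.pages) per group.
  3: ids {4} → SUM(m.pages)=142
  5: ids {2, 8, 9, 13, 14} → SUM(m.pages)=1937
  9: ids {5, 6, 10, 11} → SUM(m.pages)=1424
  11: ids {1} → SUM(m.pages)=816
  15: ids {3, 7, 12} → SUM(m.pages)=816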